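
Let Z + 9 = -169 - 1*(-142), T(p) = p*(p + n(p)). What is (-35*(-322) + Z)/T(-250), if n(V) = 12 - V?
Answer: -5617/1500 ≈ -3.7447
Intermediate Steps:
T(p) = 12*p (T(p) = p*(p + (12 - p)) = p*12 = 12*p)
Z = -36 (Z = -9 + (-169 - 1*(-142)) = -9 + (-169 + 142) = -9 - 27 = -36)
(-35*(-322) + Z)/T(-250) = (-35*(-322) - 36)/((12*(-250))) = (11270 - 36)/(-3000) = 11234*(-1/3000) = -5617/1500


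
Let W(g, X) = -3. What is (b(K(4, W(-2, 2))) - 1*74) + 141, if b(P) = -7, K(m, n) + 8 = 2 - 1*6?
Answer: 60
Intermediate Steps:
K(m, n) = -12 (K(m, n) = -8 + (2 - 1*6) = -8 + (2 - 6) = -8 - 4 = -12)
(b(K(4, W(-2, 2))) - 1*74) + 141 = (-7 - 1*74) + 141 = (-7 - 74) + 141 = -81 + 141 = 60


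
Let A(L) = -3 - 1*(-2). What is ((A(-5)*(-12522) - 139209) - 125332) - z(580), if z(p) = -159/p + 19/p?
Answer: -7308544/29 ≈ -2.5202e+5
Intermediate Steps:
A(L) = -1 (A(L) = -3 + 2 = -1)
z(p) = -140/p
((A(-5)*(-12522) - 139209) - 125332) - z(580) = ((-1*(-12522) - 139209) - 125332) - (-140)/580 = ((12522 - 139209) - 125332) - (-140)/580 = (-126687 - 125332) - 1*(-7/29) = -252019 + 7/29 = -7308544/29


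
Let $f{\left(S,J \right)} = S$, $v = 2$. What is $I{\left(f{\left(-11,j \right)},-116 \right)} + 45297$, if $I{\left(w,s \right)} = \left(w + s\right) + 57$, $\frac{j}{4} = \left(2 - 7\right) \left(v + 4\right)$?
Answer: $45227$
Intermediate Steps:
$j = -120$ ($j = 4 \left(2 - 7\right) \left(2 + 4\right) = 4 \left(\left(-5\right) 6\right) = 4 \left(-30\right) = -120$)
$I{\left(w,s \right)} = 57 + s + w$ ($I{\left(w,s \right)} = \left(s + w\right) + 57 = 57 + s + w$)
$I{\left(f{\left(-11,j \right)},-116 \right)} + 45297 = \left(57 - 116 - 11\right) + 45297 = -70 + 45297 = 45227$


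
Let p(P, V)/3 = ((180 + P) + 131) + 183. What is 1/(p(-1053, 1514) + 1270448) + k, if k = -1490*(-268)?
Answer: 506645635721/1268771 ≈ 3.9932e+5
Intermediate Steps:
p(P, V) = 1482 + 3*P (p(P, V) = 3*(((180 + P) + 131) + 183) = 3*((311 + P) + 183) = 3*(494 + P) = 1482 + 3*P)
k = 399320
1/(p(-1053, 1514) + 1270448) + k = 1/((1482 + 3*(-1053)) + 1270448) + 399320 = 1/((1482 - 3159) + 1270448) + 399320 = 1/(-1677 + 1270448) + 399320 = 1/1268771 + 399320 = 506645635721/1268771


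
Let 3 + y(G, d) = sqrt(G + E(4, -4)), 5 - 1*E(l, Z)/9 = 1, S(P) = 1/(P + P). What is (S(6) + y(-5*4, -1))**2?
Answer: 169/144 ≈ 1.1736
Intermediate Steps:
S(P) = 1/(2*P)
E(l, Z) = 36 (E(l, Z) = 45 - 9*1 = 45 - 9 = 36)
y(G, d) = -3 + sqrt(36 + G) (y(G, d) = -3 + sqrt(G + 36) = -3 + sqrt(36 + G))
(S(6) + y(-5*4, -1))**2 = ((1/2)/6 + (-3 + sqrt(36 - 5*4)))**2 = ((1/2)*(1/6) + (-3 + sqrt(36 - 20)))**2 = (1/12 + (-3 + sqrt(16)))**2 = (1/12 + (-3 + 4))**2 = (1/12 + 1)**2 = (13/12)**2 = 169/144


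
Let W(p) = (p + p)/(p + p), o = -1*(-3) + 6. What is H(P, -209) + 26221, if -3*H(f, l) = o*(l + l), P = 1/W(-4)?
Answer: 27475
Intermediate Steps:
o = 9 (o = 3 + 6 = 9)
W(p) = 1 (W(p) = (2*p)/((2*p)) = (2*p)*(1/(2*p)) = 1)
P = 1 (P = 1/1 = 1)
H(f, l) = -6*l (H(f, l) = -3*(l + l) = -3*2*l = -6*l)
H(P, -209) + 26221 = -6*(-209) + 26221 = 1254 + 26221 = 27475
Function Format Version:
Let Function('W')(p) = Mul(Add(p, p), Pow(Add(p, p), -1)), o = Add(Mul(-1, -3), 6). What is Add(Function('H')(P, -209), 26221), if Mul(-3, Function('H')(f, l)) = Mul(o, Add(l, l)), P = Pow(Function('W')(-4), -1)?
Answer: 27475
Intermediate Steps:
o = 9 (o = Add(3, 6) = 9)
Function('W')(p) = 1 (Function('W')(p) = Mul(Mul(2, p), Pow(Mul(2, p), -1)) = Mul(Mul(2, p), Mul(Rational(1, 2), Pow(p, -1))) = 1)
P = 1 (P = Pow(1, -1) = 1)
Function('H')(f, l) = Mul(-6, l) (Function('H')(f, l) = Mul(Rational(-1, 3), Mul(9, Add(l, l))) = Mul(Rational(-1, 3), Mul(9, Mul(2, l))) = Mul(Rational(-1, 3), Mul(18, l)) = Mul(-6, l))
Add(Function('H')(P, -209), 26221) = Add(Mul(-6, -209), 26221) = Add(1254, 26221) = 27475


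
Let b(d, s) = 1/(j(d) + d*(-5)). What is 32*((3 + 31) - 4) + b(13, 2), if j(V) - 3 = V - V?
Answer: 59519/62 ≈ 959.98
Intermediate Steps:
j(V) = 3 (j(V) = 3 + (V - V) = 3 + 0 = 3)
b(d, s) = 1/(3 - 5*d) (b(d, s) = 1/(3 + d*(-5)) = 1/(3 - 5*d))
32*((3 + 31) - 4) + b(13, 2) = 32*((3 + 31) - 4) - 1/(-3 + 5*13) = 32*(34 - 4) - 1/(-3 + 65) = 32*30 - 1/62 = 960 - 1*1/62 = 960 - 1/62 = 59519/62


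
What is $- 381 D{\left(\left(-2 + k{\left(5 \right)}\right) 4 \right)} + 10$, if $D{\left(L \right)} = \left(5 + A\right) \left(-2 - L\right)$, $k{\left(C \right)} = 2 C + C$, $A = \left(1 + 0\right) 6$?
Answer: $226324$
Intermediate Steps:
$A = 6$ ($A = 1 \cdot 6 = 6$)
$k{\left(C \right)} = 3 C$
$D{\left(L \right)} = -22 - 11 L$ ($D{\left(L \right)} = \left(5 + 6\right) \left(-2 - L\right) = 11 \left(-2 - L\right) = -22 - 11 L$)
$- 381 D{\left(\left(-2 + k{\left(5 \right)}\right) 4 \right)} + 10 = - 381 \left(-22 - 11 \left(-2 + 3 \cdot 5\right) 4\right) + 10 = - 381 \left(-22 - 11 \left(-2 + 15\right) 4\right) + 10 = - 381 \left(-22 - 11 \cdot 13 \cdot 4\right) + 10 = - 381 \left(-22 - 572\right) + 10 = \left(-381\right) \left(-594\right) + 10 = 226314 + 10 = 226324$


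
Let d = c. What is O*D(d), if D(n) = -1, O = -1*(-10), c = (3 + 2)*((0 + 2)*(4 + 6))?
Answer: -10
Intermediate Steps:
c = 100 (c = 5*(2*10) = 5*20 = 100)
d = 100
O = 10
O*D(d) = 10*(-1) = -10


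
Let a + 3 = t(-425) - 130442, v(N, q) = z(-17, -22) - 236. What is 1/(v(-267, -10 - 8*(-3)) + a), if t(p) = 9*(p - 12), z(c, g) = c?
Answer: -1/134631 ≈ -7.4277e-6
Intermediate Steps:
t(p) = -108 + 9*p (t(p) = 9*(-12 + p) = -108 + 9*p)
v(N, q) = -253 (v(N, q) = -17 - 236 = -253)
a = -134378 (a = -3 + ((-108 + 9*(-425)) - 130442) = -3 + ((-108 - 3825) - 130442) = -3 + (-3933 - 130442) = -3 - 134375 = -134378)
1/(v(-267, -10 - 8*(-3)) + a) = 1/(-253 - 134378) = 1/(-134631) = -1/134631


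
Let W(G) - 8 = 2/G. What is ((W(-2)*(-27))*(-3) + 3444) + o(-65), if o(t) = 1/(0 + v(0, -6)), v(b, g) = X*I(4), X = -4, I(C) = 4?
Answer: 64175/16 ≈ 4010.9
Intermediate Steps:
W(G) = 8 + 2/G
v(b, g) = -16 (v(b, g) = -4*4 = -16)
o(t) = -1/16 (o(t) = 1/(0 - 16) = 1/(-16) = -1/16)
((W(-2)*(-27))*(-3) + 3444) + o(-65) = (((8 + 2/(-2))*(-27))*(-3) + 3444) - 1/16 = (((8 + 2*(-½))*(-27))*(-3) + 3444) - 1/16 = (((8 - 1)*(-27))*(-3) + 3444) - 1/16 = ((7*(-27))*(-3) + 3444) - 1/16 = (-189*(-3) + 3444) - 1/16 = (567 + 3444) - 1/16 = 4011 - 1/16 = 64175/16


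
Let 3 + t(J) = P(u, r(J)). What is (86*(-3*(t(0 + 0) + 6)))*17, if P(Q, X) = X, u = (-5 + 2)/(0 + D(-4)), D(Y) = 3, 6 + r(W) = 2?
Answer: 4386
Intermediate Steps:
r(W) = -4 (r(W) = -6 + 2 = -4)
u = -1 (u = (-5 + 2)/(0 + 3) = -3/3 = -3*⅓ = -1)
t(J) = -7 (t(J) = -3 - 4 = -7)
(86*(-3*(t(0 + 0) + 6)))*17 = (86*(-3*(-7 + 6)))*17 = (86*(-3*(-1)))*17 = (86*3)*17 = 258*17 = 4386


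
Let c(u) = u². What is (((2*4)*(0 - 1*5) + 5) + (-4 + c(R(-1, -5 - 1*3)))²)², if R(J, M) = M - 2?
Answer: 84290761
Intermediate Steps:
R(J, M) = -2 + M
(((2*4)*(0 - 1*5) + 5) + (-4 + c(R(-1, -5 - 1*3)))²)² = (((2*4)*(0 - 1*5) + 5) + (-4 + (-2 + (-5 - 1*3))²)²)² = ((8*(0 - 5) + 5) + (-4 + (-2 + (-5 - 3))²)²)² = ((8*(-5) + 5) + (-4 + (-2 - 8)²)²)² = ((-40 + 5) + (-4 + (-10)²)²)² = (-35 + (-4 + 100)²)² = (-35 + 96²)² = (-35 + 9216)² = 9181² = 84290761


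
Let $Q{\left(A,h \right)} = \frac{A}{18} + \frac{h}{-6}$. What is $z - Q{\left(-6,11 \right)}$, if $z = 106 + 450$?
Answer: $\frac{3349}{6} \approx 558.17$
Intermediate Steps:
$Q{\left(A,h \right)} = - \frac{h}{6} + \frac{A}{18}$ ($Q{\left(A,h \right)} = A \frac{1}{18} + h \left(- \frac{1}{6}\right) = \frac{A}{18} - \frac{h}{6} = - \frac{h}{6} + \frac{A}{18}$)
$z = 556$
$z - Q{\left(-6,11 \right)} = 556 - \left(\left(- \frac{1}{6}\right) 11 + \frac{1}{18} \left(-6\right)\right) = 556 - \left(- \frac{11}{6} - \frac{1}{3}\right) = 556 - - \frac{13}{6} = 556 + \frac{13}{6} = \frac{3349}{6}$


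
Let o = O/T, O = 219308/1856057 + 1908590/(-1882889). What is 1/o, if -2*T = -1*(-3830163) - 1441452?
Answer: 2782648705289863501/2086346139212 ≈ 1.3337e+6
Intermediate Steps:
O = -3129519208818/3494749308673 (O = 219308*(1/1856057) + 1908590*(-1/1882889) = 219308/1856057 - 1908590/1882889 = -3129519208818/3494749308673 ≈ -0.89549)
T = -2388711/2 (T = -(-1*(-3830163) - 1441452)/2 = -(3830163 - 1441452)/2 = -½*2388711 = -2388711/2 ≈ -1.1944e+6)
o = 2086346139212/2782648705289863501 (o = -3129519208818/(3494749308673*(-2388711/2)) = -3129519208818/3494749308673*(-2/2388711) = 2086346139212/2782648705289863501 ≈ 7.4977e-7)
1/o = 1/(2086346139212/2782648705289863501) = 2782648705289863501/2086346139212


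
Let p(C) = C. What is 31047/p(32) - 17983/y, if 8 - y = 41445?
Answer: 1287069995/1325984 ≈ 970.65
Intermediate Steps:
y = -41437 (y = 8 - 1*41445 = 8 - 41445 = -41437)
31047/p(32) - 17983/y = 31047/32 - 17983/(-41437) = 31047*(1/32) - 17983*(-1/41437) = 31047/32 + 17983/41437 = 1287069995/1325984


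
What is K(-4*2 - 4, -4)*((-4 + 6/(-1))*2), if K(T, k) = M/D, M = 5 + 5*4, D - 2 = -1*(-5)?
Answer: -500/7 ≈ -71.429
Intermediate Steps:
D = 7 (D = 2 - 1*(-5) = 2 + 5 = 7)
M = 25 (M = 5 + 20 = 25)
K(T, k) = 25/7
K(-4*2 - 4, -4)*((-4 + 6/(-1))*2) = 25*((-4 + 6/(-1))*2)/7 = 25*((-4 + 6*(-1))*2)/7 = 25*((-4 - 6)*2)/7 = 25*(-10*2)/7 = (25/7)*(-20) = -500/7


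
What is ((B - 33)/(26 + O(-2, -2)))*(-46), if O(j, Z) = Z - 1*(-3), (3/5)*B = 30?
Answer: -782/27 ≈ -28.963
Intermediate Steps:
B = 50 (B = (5/3)*30 = 50)
O(j, Z) = 3 + Z (O(j, Z) = Z + 3 = 3 + Z)
((B - 33)/(26 + O(-2, -2)))*(-46) = ((50 - 33)/(26 + (3 - 2)))*(-46) = (17/(26 + 1))*(-46) = (17/27)*(-46) = -782/27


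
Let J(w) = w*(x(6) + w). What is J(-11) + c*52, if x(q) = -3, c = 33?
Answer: 1870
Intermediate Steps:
J(w) = w*(-3 + w)
J(-11) + c*52 = -11*(-3 - 11) + 33*52 = -11*(-14) + 1716 = 154 + 1716 = 1870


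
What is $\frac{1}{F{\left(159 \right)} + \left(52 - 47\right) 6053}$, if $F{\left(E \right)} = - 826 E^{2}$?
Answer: $- \frac{1}{20851841} \approx -4.7957 \cdot 10^{-8}$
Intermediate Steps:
$\frac{1}{F{\left(159 \right)} + \left(52 - 47\right) 6053} = \frac{1}{- 826 \cdot 159^{2} + \left(52 - 47\right) 6053} = \frac{1}{\left(-826\right) 25281 + \left(52 - 47\right) 6053} = \frac{1}{-20882106 + 5 \cdot 6053} = \frac{1}{-20882106 + 30265} = \frac{1}{-20851841} = - \frac{1}{20851841}$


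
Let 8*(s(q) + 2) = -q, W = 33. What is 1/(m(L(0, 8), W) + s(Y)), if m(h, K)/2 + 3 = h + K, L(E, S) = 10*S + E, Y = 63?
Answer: 8/1681 ≈ 0.0047591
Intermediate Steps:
L(E, S) = E + 10*S
m(h, K) = -6 + 2*K + 2*h (m(h, K) = -6 + 2*(h + K) = -6 + 2*(K + h) = -6 + (2*K + 2*h) = -6 + 2*K + 2*h)
s(q) = -2 - q/8 (s(q) = -2 + (-q)/8 = -2 - q/8)
1/(m(L(0, 8), W) + s(Y)) = 1/((-6 + 2*33 + 2*(0 + 10*8)) + (-2 - ⅛*63)) = 1/((-6 + 66 + 2*(0 + 80)) + (-2 - 63/8)) = 1/((-6 + 66 + 2*80) - 79/8) = 1/((-6 + 66 + 160) - 79/8) = 1/(220 - 79/8) = 1/(1681/8) = 8/1681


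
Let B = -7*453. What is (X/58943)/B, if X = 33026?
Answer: -4718/26701179 ≈ -0.00017670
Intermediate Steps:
B = -3171
(X/58943)/B = (33026/58943)/(-3171) = (33026*(1/58943))*(-1/3171) = (33026/58943)*(-1/3171) = -4718/26701179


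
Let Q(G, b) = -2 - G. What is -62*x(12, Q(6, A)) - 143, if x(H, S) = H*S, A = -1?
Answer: 5809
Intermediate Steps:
-62*x(12, Q(6, A)) - 143 = -744*(-2 - 1*6) - 143 = -744*(-2 - 6) - 143 = -744*(-8) - 143 = -62*(-96) - 143 = 5952 - 143 = 5809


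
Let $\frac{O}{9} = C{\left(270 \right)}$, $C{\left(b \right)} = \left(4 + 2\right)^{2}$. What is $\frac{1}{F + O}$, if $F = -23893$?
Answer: $- \frac{1}{23569} \approx -4.2429 \cdot 10^{-5}$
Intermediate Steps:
$C{\left(b \right)} = 36$ ($C{\left(b \right)} = 6^{2} = 36$)
$O = 324$ ($O = 9 \cdot 36 = 324$)
$\frac{1}{F + O} = \frac{1}{-23893 + 324} = \frac{1}{-23569} = - \frac{1}{23569}$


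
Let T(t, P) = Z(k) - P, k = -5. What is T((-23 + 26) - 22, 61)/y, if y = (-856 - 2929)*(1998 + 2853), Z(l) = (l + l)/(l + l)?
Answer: 4/1224069 ≈ 3.2678e-6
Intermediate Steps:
Z(l) = 1 (Z(l) = (2*l)/((2*l)) = (2*l)*(1/(2*l)) = 1)
T(t, P) = 1 - P
y = -18361035 (y = -3785*4851 = -18361035)
T((-23 + 26) - 22, 61)/y = (1 - 1*61)/(-18361035) = (1 - 61)*(-1/18361035) = -60*(-1/18361035) = 4/1224069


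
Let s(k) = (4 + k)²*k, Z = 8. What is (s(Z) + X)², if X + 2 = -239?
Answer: 829921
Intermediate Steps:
X = -241 (X = -2 - 239 = -241)
s(k) = k*(4 + k)²
(s(Z) + X)² = (8*(4 + 8)² - 241)² = (8*12² - 241)² = (8*144 - 241)² = (1152 - 241)² = 911² = 829921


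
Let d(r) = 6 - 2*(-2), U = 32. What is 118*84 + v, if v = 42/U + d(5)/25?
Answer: 793097/80 ≈ 9913.7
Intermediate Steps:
d(r) = 10 (d(r) = 6 + 4 = 10)
v = 137/80 (v = 42/32 + 10/25 = 42*(1/32) + 10*(1/25) = 21/16 + 2/5 = 137/80 ≈ 1.7125)
118*84 + v = 118*84 + 137/80 = 9912 + 137/80 = 793097/80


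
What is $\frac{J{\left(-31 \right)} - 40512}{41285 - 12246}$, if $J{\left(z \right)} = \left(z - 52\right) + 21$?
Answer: $- \frac{40574}{29039} \approx -1.3972$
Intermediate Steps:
$J{\left(z \right)} = -31 + z$ ($J{\left(z \right)} = \left(-52 + z\right) + 21 = -31 + z$)
$\frac{J{\left(-31 \right)} - 40512}{41285 - 12246} = \frac{\left(-31 - 31\right) - 40512}{41285 - 12246} = \frac{-62 - 40512}{29039} = \left(-40574\right) \frac{1}{29039} = - \frac{40574}{29039}$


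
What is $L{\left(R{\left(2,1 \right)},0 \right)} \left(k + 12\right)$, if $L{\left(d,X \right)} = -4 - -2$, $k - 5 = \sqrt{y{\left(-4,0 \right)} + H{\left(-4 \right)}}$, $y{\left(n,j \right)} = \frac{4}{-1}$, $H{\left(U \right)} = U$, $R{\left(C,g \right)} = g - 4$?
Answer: $-34 - 4 i \sqrt{2} \approx -34.0 - 5.6569 i$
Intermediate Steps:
$R{\left(C,g \right)} = -4 + g$
$y{\left(n,j \right)} = -4$ ($y{\left(n,j \right)} = 4 \left(-1\right) = -4$)
$k = 5 + 2 i \sqrt{2}$ ($k = 5 + \sqrt{-4 - 4} = 5 + \sqrt{-8} = 5 + 2 i \sqrt{2} \approx 5.0 + 2.8284 i$)
$L{\left(d,X \right)} = -2$ ($L{\left(d,X \right)} = -4 + 2 = -2$)
$L{\left(R{\left(2,1 \right)},0 \right)} \left(k + 12\right) = - 2 \left(\left(5 + 2 i \sqrt{2}\right) + 12\right) = - 2 \left(17 + 2 i \sqrt{2}\right) = -34 - 4 i \sqrt{2}$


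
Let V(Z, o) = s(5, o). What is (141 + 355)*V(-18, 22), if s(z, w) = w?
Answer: 10912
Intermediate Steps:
V(Z, o) = o
(141 + 355)*V(-18, 22) = (141 + 355)*22 = 496*22 = 10912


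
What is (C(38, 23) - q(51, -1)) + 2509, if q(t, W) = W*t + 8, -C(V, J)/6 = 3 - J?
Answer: 2672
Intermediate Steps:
C(V, J) = -18 + 6*J (C(V, J) = -6*(3 - J) = -18 + 6*J)
q(t, W) = 8 + W*t
(C(38, 23) - q(51, -1)) + 2509 = ((-18 + 6*23) - (8 - 1*51)) + 2509 = ((-18 + 138) - (8 - 51)) + 2509 = (120 - 1*(-43)) + 2509 = (120 + 43) + 2509 = 163 + 2509 = 2672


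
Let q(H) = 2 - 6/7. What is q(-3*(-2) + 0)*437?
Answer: 3496/7 ≈ 499.43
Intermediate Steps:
q(H) = 8/7 (q(H) = 2 - 6*⅐ = 2 - 6/7 = 8/7)
q(-3*(-2) + 0)*437 = (8/7)*437 = 3496/7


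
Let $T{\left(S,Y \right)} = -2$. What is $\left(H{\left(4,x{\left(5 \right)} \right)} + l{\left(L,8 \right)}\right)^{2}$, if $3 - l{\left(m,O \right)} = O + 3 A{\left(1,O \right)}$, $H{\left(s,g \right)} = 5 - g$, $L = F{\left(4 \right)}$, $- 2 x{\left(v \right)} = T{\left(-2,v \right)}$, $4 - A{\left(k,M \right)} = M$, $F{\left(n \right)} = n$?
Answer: $121$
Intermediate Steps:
$A{\left(k,M \right)} = 4 - M$
$x{\left(v \right)} = 1$ ($x{\left(v \right)} = \left(- \frac{1}{2}\right) \left(-2\right) = 1$)
$L = 4$
$l{\left(m,O \right)} = -9 + 2 O$ ($l{\left(m,O \right)} = 3 - \left(O + 3 \left(4 - O\right)\right) = 3 - \left(O - \left(-12 + 3 O\right)\right) = 3 - \left(12 - 2 O\right) = 3 + \left(-12 + 2 O\right) = -9 + 2 O$)
$\left(H{\left(4,x{\left(5 \right)} \right)} + l{\left(L,8 \right)}\right)^{2} = \left(\left(5 - 1\right) + \left(-9 + 2 \cdot 8\right)\right)^{2} = \left(\left(5 - 1\right) + \left(-9 + 16\right)\right)^{2} = \left(4 + 7\right)^{2} = 11^{2} = 121$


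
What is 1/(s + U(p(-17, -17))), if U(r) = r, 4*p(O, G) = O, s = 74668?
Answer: 4/298655 ≈ 1.3393e-5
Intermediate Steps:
p(O, G) = O/4
1/(s + U(p(-17, -17))) = 1/(74668 + (¼)*(-17)) = 1/(74668 - 17/4) = 1/(298655/4) = 4/298655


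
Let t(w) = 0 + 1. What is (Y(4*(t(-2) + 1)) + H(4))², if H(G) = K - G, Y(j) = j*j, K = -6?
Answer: 2916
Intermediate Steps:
t(w) = 1
Y(j) = j²
H(G) = -6 - G
(Y(4*(t(-2) + 1)) + H(4))² = ((4*(1 + 1))² + (-6 - 1*4))² = ((4*2)² + (-6 - 4))² = (8² - 10)² = (64 - 10)² = 54² = 2916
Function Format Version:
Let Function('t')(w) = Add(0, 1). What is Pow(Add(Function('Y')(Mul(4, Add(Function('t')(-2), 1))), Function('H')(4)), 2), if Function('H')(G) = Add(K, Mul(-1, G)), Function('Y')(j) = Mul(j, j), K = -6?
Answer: 2916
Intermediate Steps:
Function('t')(w) = 1
Function('Y')(j) = Pow(j, 2)
Function('H')(G) = Add(-6, Mul(-1, G))
Pow(Add(Function('Y')(Mul(4, Add(Function('t')(-2), 1))), Function('H')(4)), 2) = Pow(Add(Pow(Mul(4, Add(1, 1)), 2), Add(-6, Mul(-1, 4))), 2) = Pow(Add(Pow(Mul(4, 2), 2), Add(-6, -4)), 2) = Pow(Add(Pow(8, 2), -10), 2) = Pow(Add(64, -10), 2) = Pow(54, 2) = 2916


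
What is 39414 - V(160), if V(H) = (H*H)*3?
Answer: -37386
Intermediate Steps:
V(H) = 3*H² (V(H) = H²*3 = 3*H²)
39414 - V(160) = 39414 - 3*160² = 39414 - 3*25600 = 39414 - 1*76800 = 39414 - 76800 = -37386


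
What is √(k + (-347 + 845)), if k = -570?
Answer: 6*I*√2 ≈ 8.4853*I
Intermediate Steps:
√(k + (-347 + 845)) = √(-570 + (-347 + 845)) = √(-570 + 498) = √(-72) = 6*I*√2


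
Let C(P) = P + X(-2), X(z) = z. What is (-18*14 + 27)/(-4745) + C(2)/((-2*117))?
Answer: 45/949 ≈ 0.047418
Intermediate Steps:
C(P) = -2 + P (C(P) = P - 2 = -2 + P)
(-18*14 + 27)/(-4745) + C(2)/((-2*117)) = (-18*14 + 27)/(-4745) + (-2 + 2)/((-2*117)) = (-252 + 27)*(-1/4745) + 0/(-234) = -225*(-1/4745) + 0*(-1/234) = 45/949 + 0 = 45/949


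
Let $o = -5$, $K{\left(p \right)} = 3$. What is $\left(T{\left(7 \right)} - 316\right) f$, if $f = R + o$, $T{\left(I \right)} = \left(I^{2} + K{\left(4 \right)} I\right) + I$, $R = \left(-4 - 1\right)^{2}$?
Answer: $-4780$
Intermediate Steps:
$R = 25$ ($R = \left(-5\right)^{2} = 25$)
$T{\left(I \right)} = I^{2} + 4 I$ ($T{\left(I \right)} = \left(I^{2} + 3 I\right) + I = I^{2} + 4 I$)
$f = 20$ ($f = 25 - 5 = 20$)
$\left(T{\left(7 \right)} - 316\right) f = \left(7 \left(4 + 7\right) - 316\right) 20 = \left(7 \cdot 11 - 316\right) 20 = \left(77 - 316\right) 20 = \left(-239\right) 20 = -4780$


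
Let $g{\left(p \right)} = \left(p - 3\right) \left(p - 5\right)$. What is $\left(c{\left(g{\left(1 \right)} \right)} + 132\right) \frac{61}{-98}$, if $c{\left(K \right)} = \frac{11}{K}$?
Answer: $- \frac{65087}{784} \approx -83.019$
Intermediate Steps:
$g{\left(p \right)} = \left(-5 + p\right) \left(-3 + p\right)$ ($g{\left(p \right)} = \left(-3 + p\right) \left(-5 + p\right) = \left(-5 + p\right) \left(-3 + p\right)$)
$\left(c{\left(g{\left(1 \right)} \right)} + 132\right) \frac{61}{-98} = \left(\frac{11}{15 + 1^{2} - 8} + 132\right) \frac{61}{-98} = \left(\frac{11}{15 + 1 - 8} + 132\right) 61 \left(- \frac{1}{98}\right) = \left(\frac{11}{8} + 132\right) \left(- \frac{61}{98}\right) = \frac{1067}{8} \left(- \frac{61}{98}\right) = - \frac{65087}{784}$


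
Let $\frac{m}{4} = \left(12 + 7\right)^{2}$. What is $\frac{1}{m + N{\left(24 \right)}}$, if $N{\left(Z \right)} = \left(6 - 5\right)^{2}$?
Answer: $\frac{1}{1445} \approx 0.00069204$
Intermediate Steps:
$N{\left(Z \right)} = 1$ ($N{\left(Z \right)} = 1^{2} = 1$)
$m = 1444$ ($m = 4 \left(12 + 7\right)^{2} = 4 \cdot 19^{2} = 4 \cdot 361 = 1444$)
$\frac{1}{m + N{\left(24 \right)}} = \frac{1}{1444 + 1} = \frac{1}{1445}$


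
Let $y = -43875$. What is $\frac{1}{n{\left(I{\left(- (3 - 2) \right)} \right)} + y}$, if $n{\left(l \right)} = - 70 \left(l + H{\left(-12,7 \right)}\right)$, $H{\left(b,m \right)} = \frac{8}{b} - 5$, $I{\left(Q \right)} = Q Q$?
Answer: $- \frac{3}{130645} \approx -2.2963 \cdot 10^{-5}$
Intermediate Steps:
$I{\left(Q \right)} = Q^{2}$
$H{\left(b,m \right)} = -5 + \frac{8}{b}$
$n{\left(l \right)} = \frac{1190}{3} - 70 l$ ($n{\left(l \right)} = - 70 \left(l - \left(5 - \frac{8}{-12}\right)\right) = - 70 \left(l + \left(-5 + 8 \left(- \frac{1}{12}\right)\right)\right) = - 70 \left(l - \frac{17}{3}\right) = - 70 \left(- \frac{17}{3} + l\right) = \frac{1190}{3} - 70 l$)
$\frac{1}{n{\left(I{\left(- (3 - 2) \right)} \right)} + y} = \frac{1}{\left(\frac{1190}{3} - 70 \left(- (3 - 2)\right)^{2}\right) - 43875} = \frac{1}{\left(\frac{1190}{3} - 70 \left(\left(-1\right) 1\right)^{2}\right) - 43875} = \frac{1}{\left(\frac{1190}{3} - 70 \left(-1\right)^{2}\right) - 43875} = \frac{1}{\left(\frac{1190}{3} - 70\right) - 43875} = \frac{1}{\frac{980}{3} - 43875} = \frac{1}{- \frac{130645}{3}} = - \frac{3}{130645}$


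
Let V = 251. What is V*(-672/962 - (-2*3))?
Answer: 640050/481 ≈ 1330.7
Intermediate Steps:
V*(-672/962 - (-2*3)) = 251*(-672/962 - (-2*3)) = 251*(-672*1/962 - (-6)) = 251*(-336/481 - 1*(-6)) = 251*(-336/481 + 6) = 251*(2550/481) = 640050/481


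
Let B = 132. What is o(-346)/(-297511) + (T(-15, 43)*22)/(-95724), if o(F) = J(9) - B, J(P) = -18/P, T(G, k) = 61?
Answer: -193216373/14239471482 ≈ -0.013569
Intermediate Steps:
o(F) = -134 (o(F) = -18/9 - 1*132 = -18*⅑ - 132 = -2 - 132 = -134)
o(-346)/(-297511) + (T(-15, 43)*22)/(-95724) = -134/(-297511) + (61*22)/(-95724) = -134*(-1/297511) + 1342*(-1/95724) = 134/297511 - 671/47862 = -193216373/14239471482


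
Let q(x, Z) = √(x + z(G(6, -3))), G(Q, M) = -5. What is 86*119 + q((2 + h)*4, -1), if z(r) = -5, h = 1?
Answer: 10234 + √7 ≈ 10237.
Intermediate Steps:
q(x, Z) = √(-5 + x) (q(x, Z) = √(x - 5) = √(-5 + x))
86*119 + q((2 + h)*4, -1) = 86*119 + √(-5 + (2 + 1)*4) = 10234 + √(-5 + 3*4) = 10234 + √(-5 + 12) = 10234 + √7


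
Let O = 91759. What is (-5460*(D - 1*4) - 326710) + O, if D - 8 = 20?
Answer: -365991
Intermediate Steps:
D = 28 (D = 8 + 20 = 28)
(-5460*(D - 1*4) - 326710) + O = (-5460*(28 - 1*4) - 326710) + 91759 = (-5460*(28 - 4) - 326710) + 91759 = (-5460*24 - 326710) + 91759 = (-131040 - 326710) + 91759 = -457750 + 91759 = -365991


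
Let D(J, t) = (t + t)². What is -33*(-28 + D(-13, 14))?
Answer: -24948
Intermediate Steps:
D(J, t) = 4*t² (D(J, t) = (2*t)² = 4*t²)
-33*(-28 + D(-13, 14)) = -33*(-28 + 4*14²) = -33*(-28 + 4*196) = -33*(-28 + 784) = -33*756 = -24948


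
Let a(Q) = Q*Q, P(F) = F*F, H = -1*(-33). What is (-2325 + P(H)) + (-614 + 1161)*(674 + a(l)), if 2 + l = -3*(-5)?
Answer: 459885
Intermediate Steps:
H = 33
P(F) = F²
l = 13 (l = -2 - 3*(-5) = -2 + 15 = 13)
a(Q) = Q²
(-2325 + P(H)) + (-614 + 1161)*(674 + a(l)) = (-2325 + 33²) + (-614 + 1161)*(674 + 13²) = (-2325 + 1089) + 547*(674 + 169) = -1236 + 547*843 = -1236 + 461121 = 459885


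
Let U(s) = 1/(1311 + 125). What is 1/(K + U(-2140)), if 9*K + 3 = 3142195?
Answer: 12924/4512187721 ≈ 2.8642e-6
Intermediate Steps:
U(s) = 1/1436
K = 3142192/9 (K = -⅓ + (⅑)*3142195 = -⅓ + 3142195/9 = 3142192/9 ≈ 3.4913e+5)
1/(K + U(-2140)) = 1/(3142192/9 + 1/1436) = 1/(4512187721/12924) = 12924/4512187721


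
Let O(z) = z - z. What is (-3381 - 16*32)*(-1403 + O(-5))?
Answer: 5461879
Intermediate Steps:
O(z) = 0
(-3381 - 16*32)*(-1403 + O(-5)) = (-3381 - 16*32)*(-1403 + 0) = (-3381 - 512)*(-1403) = -3893*(-1403) = 5461879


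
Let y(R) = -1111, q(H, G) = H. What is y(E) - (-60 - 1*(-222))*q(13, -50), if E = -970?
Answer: -3217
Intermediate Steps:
y(E) - (-60 - 1*(-222))*q(13, -50) = -1111 - (-60 - 1*(-222))*13 = -1111 - (-60 + 222)*13 = -1111 - 162*13 = -1111 - 1*2106 = -1111 - 2106 = -3217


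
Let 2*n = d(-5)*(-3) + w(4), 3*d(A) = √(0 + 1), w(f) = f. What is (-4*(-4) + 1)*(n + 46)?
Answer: 1615/2 ≈ 807.50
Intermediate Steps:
d(A) = ⅓ (d(A) = √(0 + 1)/3 = √1/3 = (⅓)*1 = ⅓)
n = 3/2 (n = ((⅓)*(-3) + 4)/2 = (-1 + 4)/2 = (½)*3 = 3/2 ≈ 1.5000)
(-4*(-4) + 1)*(n + 46) = (-4*(-4) + 1)*(3/2 + 46) = (16 + 1)*(95/2) = 17*(95/2) = 1615/2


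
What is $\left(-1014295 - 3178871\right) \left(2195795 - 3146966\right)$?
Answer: $3988417897386$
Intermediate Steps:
$\left(-1014295 - 3178871\right) \left(2195795 - 3146966\right) = \left(-1014295 - 3178871\right) \left(-951171\right) = \left(-4193166\right) \left(-951171\right) = 3988417897386$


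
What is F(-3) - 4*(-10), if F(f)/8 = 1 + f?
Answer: 24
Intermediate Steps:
F(f) = 8 + 8*f (F(f) = 8*(1 + f) = 8 + 8*f)
F(-3) - 4*(-10) = (8 + 8*(-3)) - 4*(-10) = (8 - 24) + 40 = -16 + 40 = 24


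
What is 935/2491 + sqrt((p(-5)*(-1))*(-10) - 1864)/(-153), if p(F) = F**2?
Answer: 935/2491 - I*sqrt(1614)/153 ≈ 0.37535 - 0.26258*I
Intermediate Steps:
935/2491 + sqrt((p(-5)*(-1))*(-10) - 1864)/(-153) = 935/2491 + sqrt(((-5)**2*(-1))*(-10) - 1864)/(-153) = 935*(1/2491) + sqrt((25*(-1))*(-10) - 1864)*(-1/153) = 935/2491 + sqrt(-25*(-10) - 1864)*(-1/153) = 935/2491 + sqrt(250 - 1864)*(-1/153) = 935/2491 + sqrt(-1614)*(-1/153) = 935/2491 + (I*sqrt(1614))*(-1/153) = 935/2491 - I*sqrt(1614)/153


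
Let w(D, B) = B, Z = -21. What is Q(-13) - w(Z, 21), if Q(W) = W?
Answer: -34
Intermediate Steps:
Q(-13) - w(Z, 21) = -13 - 1*21 = -13 - 21 = -34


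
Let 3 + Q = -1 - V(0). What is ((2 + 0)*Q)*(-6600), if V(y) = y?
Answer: 52800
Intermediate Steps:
Q = -4 (Q = -3 + (-1 - 1*0) = -3 + (-1 + 0) = -3 - 1 = -4)
((2 + 0)*Q)*(-6600) = ((2 + 0)*(-4))*(-6600) = (2*(-4))*(-6600) = -8*(-6600) = 52800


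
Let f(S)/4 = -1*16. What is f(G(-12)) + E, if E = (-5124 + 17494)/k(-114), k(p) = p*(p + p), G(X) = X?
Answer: -825559/12996 ≈ -63.524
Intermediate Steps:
k(p) = 2*p**2 (k(p) = p*(2*p) = 2*p**2)
E = 6185/12996 (E = (-5124 + 17494)/((2*(-114)**2)) = 12370/((2*12996)) = 12370/25992 = 12370*(1/25992) = 6185/12996 ≈ 0.47592)
f(S) = -64 (f(S) = 4*(-1*16) = 4*(-16) = -64)
f(G(-12)) + E = -64 + 6185/12996 = -825559/12996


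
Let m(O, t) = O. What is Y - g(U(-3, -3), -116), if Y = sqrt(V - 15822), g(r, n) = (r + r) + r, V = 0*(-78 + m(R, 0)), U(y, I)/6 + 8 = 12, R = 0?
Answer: -72 + 3*I*sqrt(1758) ≈ -72.0 + 125.79*I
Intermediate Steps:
U(y, I) = 24 (U(y, I) = -48 + 6*12 = -48 + 72 = 24)
V = 0 (V = 0*(-78 + 0) = 0*(-78) = 0)
g(r, n) = 3*r (g(r, n) = 2*r + r = 3*r)
Y = 3*I*sqrt(1758) (Y = sqrt(0 - 15822) = sqrt(-15822) = 3*I*sqrt(1758) ≈ 125.79*I)
Y - g(U(-3, -3), -116) = 3*I*sqrt(1758) - 3*24 = 3*I*sqrt(1758) - 1*72 = 3*I*sqrt(1758) - 72 = -72 + 3*I*sqrt(1758)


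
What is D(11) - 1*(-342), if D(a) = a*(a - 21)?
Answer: 232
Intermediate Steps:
D(a) = a*(-21 + a)
D(11) - 1*(-342) = 11*(-21 + 11) - 1*(-342) = 11*(-10) + 342 = -110 + 342 = 232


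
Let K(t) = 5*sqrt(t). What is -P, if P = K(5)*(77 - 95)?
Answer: 90*sqrt(5) ≈ 201.25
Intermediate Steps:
P = -90*sqrt(5) (P = (5*sqrt(5))*(77 - 95) = (5*sqrt(5))*(-18) = -90*sqrt(5) ≈ -201.25)
-P = -(-90)*sqrt(5) = 90*sqrt(5)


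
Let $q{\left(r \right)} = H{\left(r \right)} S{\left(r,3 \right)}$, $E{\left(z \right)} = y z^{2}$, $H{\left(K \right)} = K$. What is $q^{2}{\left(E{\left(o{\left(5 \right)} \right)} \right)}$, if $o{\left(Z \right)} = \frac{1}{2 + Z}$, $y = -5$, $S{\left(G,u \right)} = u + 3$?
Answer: $\frac{900}{2401} \approx 0.37484$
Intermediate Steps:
$S{\left(G,u \right)} = 3 + u$
$E{\left(z \right)} = - 5 z^{2}$
$q{\left(r \right)} = 6 r$ ($q{\left(r \right)} = r \left(3 + 3\right) = r 6 = 6 r$)
$q^{2}{\left(E{\left(o{\left(5 \right)} \right)} \right)} = \left(6 \left(- 5 \left(\frac{1}{2 + 5}\right)^{2}\right)\right)^{2} = \left(6 \left(- 5 \left(\frac{1}{7}\right)^{2}\right)\right)^{2} = \left(6 \left(- \frac{5}{49}\right)\right)^{2} = \left(- \frac{30}{49}\right)^{2} = \frac{900}{2401}$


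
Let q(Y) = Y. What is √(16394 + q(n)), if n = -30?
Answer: 2*√4091 ≈ 127.92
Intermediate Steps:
√(16394 + q(n)) = √(16394 - 30) = √16364 = 2*√4091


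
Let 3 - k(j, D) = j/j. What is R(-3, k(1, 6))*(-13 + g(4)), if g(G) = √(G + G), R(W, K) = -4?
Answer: 52 - 8*√2 ≈ 40.686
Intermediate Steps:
k(j, D) = 2 (k(j, D) = 3 - j/j = 3 - 1*1 = 3 - 1 = 2)
g(G) = √2*√G (g(G) = √(2*G) = √2*√G)
R(-3, k(1, 6))*(-13 + g(4)) = -4*(-13 + √2*√4) = -4*(-13 + √2*2) = -4*(-13 + 2*√2) = 52 - 8*√2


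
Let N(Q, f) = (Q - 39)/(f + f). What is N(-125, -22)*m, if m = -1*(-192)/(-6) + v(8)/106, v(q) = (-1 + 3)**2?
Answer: -6314/53 ≈ -119.13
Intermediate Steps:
N(Q, f) = (-39 + Q)/(2*f) (N(Q, f) = (-39 + Q)/((2*f)) = (-39 + Q)*(1/(2*f)) = (-39 + Q)/(2*f))
v(q) = 4 (v(q) = 2**2 = 4)
m = -1694/53 (m = -1*(-192)/(-6) + 4/106 = 192*(-1/6) + 4*(1/106) = -32 + 2/53 = -1694/53 ≈ -31.962)
N(-125, -22)*m = ((1/2)*(-39 - 125)/(-22))*(-1694/53) = ((1/2)*(-1/22)*(-164))*(-1694/53) = (41/11)*(-1694/53) = -6314/53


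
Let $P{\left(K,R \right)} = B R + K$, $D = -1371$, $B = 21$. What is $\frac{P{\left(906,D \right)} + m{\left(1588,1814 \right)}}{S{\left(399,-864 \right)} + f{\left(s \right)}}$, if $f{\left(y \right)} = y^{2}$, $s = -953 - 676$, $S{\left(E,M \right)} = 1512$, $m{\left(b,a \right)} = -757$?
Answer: $- \frac{28642}{2655153} \approx -0.010787$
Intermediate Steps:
$s = -1629$
$P{\left(K,R \right)} = K + 21 R$ ($P{\left(K,R \right)} = 21 R + K = K + 21 R$)
$\frac{P{\left(906,D \right)} + m{\left(1588,1814 \right)}}{S{\left(399,-864 \right)} + f{\left(s \right)}} = \frac{\left(906 + 21 \left(-1371\right)\right) - 757}{1512 + \left(-1629\right)^{2}} = \frac{\left(906 - 28791\right) - 757}{1512 + 2653641} = \frac{-27885 - 757}{2655153} = \left(-28642\right) \frac{1}{2655153} = - \frac{28642}{2655153}$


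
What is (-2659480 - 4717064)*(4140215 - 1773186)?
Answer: -17460493567776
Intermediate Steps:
(-2659480 - 4717064)*(4140215 - 1773186) = -7376544*2367029 = -17460493567776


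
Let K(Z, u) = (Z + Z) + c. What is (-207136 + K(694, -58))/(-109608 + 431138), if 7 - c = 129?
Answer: -20587/32153 ≈ -0.64028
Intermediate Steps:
c = -122 (c = 7 - 1*129 = 7 - 129 = -122)
K(Z, u) = -122 + 2*Z (K(Z, u) = (Z + Z) - 122 = 2*Z - 122 = -122 + 2*Z)
(-207136 + K(694, -58))/(-109608 + 431138) = (-207136 + (-122 + 2*694))/(-109608 + 431138) = (-207136 + (-122 + 1388))/321530 = (-207136 + 1266)*(1/321530) = -205870*1/321530 = -20587/32153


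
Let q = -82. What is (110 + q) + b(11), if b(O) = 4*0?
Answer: 28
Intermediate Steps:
b(O) = 0
(110 + q) + b(11) = (110 - 82) + 0 = 28 + 0 = 28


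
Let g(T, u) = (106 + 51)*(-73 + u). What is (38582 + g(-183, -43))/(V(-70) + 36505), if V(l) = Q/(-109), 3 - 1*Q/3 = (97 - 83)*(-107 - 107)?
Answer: 1110165/1985024 ≈ 0.55927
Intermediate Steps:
Q = 8997 (Q = 9 - 3*(97 - 83)*(-107 - 107) = 9 - 42*(-214) = 9 - 3*(-2996) = 9 + 8988 = 8997)
V(l) = -8997/109 (V(l) = 8997/(-109) = 8997*(-1/109) = -8997/109)
g(T, u) = -11461 + 157*u (g(T, u) = 157*(-73 + u) = -11461 + 157*u)
(38582 + g(-183, -43))/(V(-70) + 36505) = (38582 + (-11461 + 157*(-43)))/(-8997/109 + 36505) = (38582 + (-11461 - 6751))/(3970048/109) = (38582 - 18212)*(109/3970048) = 20370*(109/3970048) = 1110165/1985024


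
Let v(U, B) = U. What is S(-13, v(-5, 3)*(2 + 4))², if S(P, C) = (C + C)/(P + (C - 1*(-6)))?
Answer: 3600/1369 ≈ 2.6297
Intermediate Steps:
S(P, C) = 2*C/(6 + C + P) (S(P, C) = (2*C)/(P + (C + 6)) = (2*C)/(P + (6 + C)) = (2*C)/(6 + C + P) = 2*C/(6 + C + P))
S(-13, v(-5, 3)*(2 + 4))² = (2*(-5*(2 + 4))/(6 - 5*(2 + 4) - 13))² = (2*(-5*6)/(6 - 5*6 - 13))² = (2*(-30)/(6 - 30 - 13))² = (2*(-30)/(-37))² = (2*(-30)*(-1/37))² = (60/37)² = 3600/1369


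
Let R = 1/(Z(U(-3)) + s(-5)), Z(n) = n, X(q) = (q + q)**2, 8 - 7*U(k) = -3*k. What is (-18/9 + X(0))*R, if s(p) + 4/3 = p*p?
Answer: -21/247 ≈ -0.085020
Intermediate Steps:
U(k) = 8/7 + 3*k/7 (U(k) = 8/7 - (-3)*k/7 = 8/7 + 3*k/7)
s(p) = -4/3 + p**2 (s(p) = -4/3 + p*p = -4/3 + p**2)
X(q) = 4*q**2 (X(q) = (2*q)**2 = 4*q**2)
R = 21/494 (R = 1/((8/7 + (3/7)*(-3)) + (-4/3 + (-5)**2)) = 1/((8/7 - 9/7) + (-4/3 + 25)) = 1/(-1/7 + 71/3) = 1/(494/21) = 21/494 ≈ 0.042510)
(-18/9 + X(0))*R = (-18/9 + 4*0**2)*(21/494) = (-18*1/9 + 4*0)*(21/494) = (-2 + 0)*(21/494) = -2*21/494 = -21/247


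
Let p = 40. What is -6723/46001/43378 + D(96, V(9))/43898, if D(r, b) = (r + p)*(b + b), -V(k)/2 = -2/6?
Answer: 542314645435/131393169947166 ≈ 0.0041274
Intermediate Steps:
V(k) = ⅔ (V(k) = -(-4)/6 = -2*(-⅓) = ⅔)
D(r, b) = 2*b*(40 + r) (D(r, b) = (r + 40)*(b + b) = (40 + r)*(2*b) = 2*b*(40 + r))
-6723/46001/43378 + D(96, V(9))/43898 = -6723/46001/43378 + (2*(⅔)*(40 + 96))/43898 = -6723*1/46001*(1/43378) + (2*(⅔)*136)*(1/43898) = -6723/46001*1/43378 + (544/3)*(1/43898) = -6723/1995431378 + 272/65847 = 542314645435/131393169947166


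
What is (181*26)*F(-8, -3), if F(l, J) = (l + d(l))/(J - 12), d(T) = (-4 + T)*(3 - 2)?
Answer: 18824/3 ≈ 6274.7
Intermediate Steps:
d(T) = -4 + T (d(T) = (-4 + T)*1 = -4 + T)
F(l, J) = (-4 + 2*l)/(-12 + J) (F(l, J) = (l + (-4 + l))/(J - 12) = (-4 + 2*l)/(-12 + J))
(181*26)*F(-8, -3) = (181*26)*(2*(-2 - 8)/(-12 - 3)) = 4706*(2*(-10)/(-15)) = 4706*(2*(-1/15)*(-10)) = 4706*(4/3) = 18824/3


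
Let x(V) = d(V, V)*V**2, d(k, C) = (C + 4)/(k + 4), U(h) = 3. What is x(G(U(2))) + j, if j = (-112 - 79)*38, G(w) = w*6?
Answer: -6934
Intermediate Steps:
G(w) = 6*w
d(k, C) = (4 + C)/(4 + k)
x(V) = V**2 (x(V) = ((4 + V)/(4 + V))*V**2 = 1*V**2 = V**2)
j = -7258 (j = -191*38 = -7258)
x(G(U(2))) + j = (6*3)**2 - 7258 = 18**2 - 7258 = 324 - 7258 = -6934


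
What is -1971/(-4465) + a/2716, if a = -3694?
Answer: -5570237/6063470 ≈ -0.91866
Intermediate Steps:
-1971/(-4465) + a/2716 = -1971/(-4465) - 3694/2716 = -1971*(-1/4465) - 3694*1/2716 = 1971/4465 - 1847/1358 = -5570237/6063470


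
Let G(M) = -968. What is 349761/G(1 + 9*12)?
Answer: -349761/968 ≈ -361.32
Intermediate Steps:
349761/G(1 + 9*12) = 349761/(-968) = 349761*(-1/968) = -349761/968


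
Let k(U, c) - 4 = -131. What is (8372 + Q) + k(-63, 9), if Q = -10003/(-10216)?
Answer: 84240923/10216 ≈ 8246.0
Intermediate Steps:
k(U, c) = -127 (k(U, c) = 4 - 131 = -127)
Q = 10003/10216 (Q = -10003*(-1/10216) = 10003/10216 ≈ 0.97915)
(8372 + Q) + k(-63, 9) = (8372 + 10003/10216) - 127 = 85538355/10216 - 127 = 84240923/10216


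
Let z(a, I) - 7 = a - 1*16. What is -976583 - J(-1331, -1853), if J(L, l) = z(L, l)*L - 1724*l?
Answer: -5954695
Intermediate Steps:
z(a, I) = -9 + a (z(a, I) = 7 + (a - 1*16) = 7 + (a - 16) = 7 + (-16 + a) = -9 + a)
J(L, l) = -1724*l + L*(-9 + L) (J(L, l) = (-9 + L)*L - 1724*l = L*(-9 + L) - 1724*l = -1724*l + L*(-9 + L))
-976583 - J(-1331, -1853) = -976583 - (-1724*(-1853) - 1331*(-9 - 1331)) = -976583 - (3194572 - 1331*(-1340)) = -976583 - (3194572 + 1783540) = -976583 - 1*4978112 = -976583 - 4978112 = -5954695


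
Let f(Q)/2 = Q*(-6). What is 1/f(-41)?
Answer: 1/492 ≈ 0.0020325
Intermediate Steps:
f(Q) = -12*Q (f(Q) = 2*(Q*(-6)) = 2*(-6*Q) = -12*Q)
1/f(-41) = 1/(-12*(-41)) = 1/492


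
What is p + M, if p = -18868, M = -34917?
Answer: -53785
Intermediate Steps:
p + M = -18868 - 34917 = -53785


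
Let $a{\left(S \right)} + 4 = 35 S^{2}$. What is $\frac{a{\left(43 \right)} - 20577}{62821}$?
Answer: $\frac{44134}{62821} \approx 0.70254$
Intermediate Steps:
$a{\left(S \right)} = -4 + 35 S^{2}$
$\frac{a{\left(43 \right)} - 20577}{62821} = \frac{\left(-4 + 35 \cdot 43^{2}\right) - 20577}{62821} = \left(\left(-4 + 35 \cdot 1849\right) - 20577\right) \frac{1}{62821} = \left(\left(-4 + 64715\right) - 20577\right) \frac{1}{62821} = \left(64711 - 20577\right) \frac{1}{62821} = 44134 \cdot \frac{1}{62821} = \frac{44134}{62821}$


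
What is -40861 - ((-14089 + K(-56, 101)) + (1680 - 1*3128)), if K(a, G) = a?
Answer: -25268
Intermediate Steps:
-40861 - ((-14089 + K(-56, 101)) + (1680 - 1*3128)) = -40861 - ((-14089 - 56) + (1680 - 1*3128)) = -40861 - (-14145 + (1680 - 3128)) = -40861 - (-14145 - 1448) = -40861 - 1*(-15593) = -40861 + 15593 = -25268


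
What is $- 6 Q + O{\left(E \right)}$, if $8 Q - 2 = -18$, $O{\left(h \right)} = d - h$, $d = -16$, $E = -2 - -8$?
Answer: $-10$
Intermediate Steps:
$E = 6$ ($E = -2 + 8 = 6$)
$O{\left(h \right)} = -16 - h$
$Q = -2$ ($Q = \frac{1}{4} + \frac{1}{8} \left(-18\right) = \frac{1}{4} - \frac{9}{4} = -2$)
$- 6 Q + O{\left(E \right)} = \left(-6\right) \left(-2\right) - 22 = 12 - 22 = -10$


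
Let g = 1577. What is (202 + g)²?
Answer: 3164841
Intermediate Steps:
(202 + g)² = (202 + 1577)² = 1779² = 3164841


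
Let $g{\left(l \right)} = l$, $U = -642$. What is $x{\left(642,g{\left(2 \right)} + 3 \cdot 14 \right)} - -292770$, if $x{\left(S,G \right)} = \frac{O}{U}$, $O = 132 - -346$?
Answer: $\frac{93978931}{321} \approx 2.9277 \cdot 10^{5}$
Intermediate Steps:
$O = 478$ ($O = 132 + 346 = 478$)
$x{\left(S,G \right)} = - \frac{239}{321}$ ($x{\left(S,G \right)} = \frac{478}{-642} = 478 \left(- \frac{1}{642}\right) = - \frac{239}{321}$)
$x{\left(642,g{\left(2 \right)} + 3 \cdot 14 \right)} - -292770 = - \frac{239}{321} - -292770 = - \frac{239}{321} + 292770 = \frac{93978931}{321}$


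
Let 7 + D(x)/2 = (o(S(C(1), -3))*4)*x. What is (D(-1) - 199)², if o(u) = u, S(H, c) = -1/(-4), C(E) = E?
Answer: 46225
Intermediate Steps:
S(H, c) = ¼ (S(H, c) = -1*(-¼) = ¼)
D(x) = -14 + 2*x (D(x) = -14 + 2*(((¼)*4)*x) = -14 + 2*(1*x) = -14 + 2*x)
(D(-1) - 199)² = ((-14 + 2*(-1)) - 199)² = ((-14 - 2) - 199)² = (-16 - 199)² = (-215)² = 46225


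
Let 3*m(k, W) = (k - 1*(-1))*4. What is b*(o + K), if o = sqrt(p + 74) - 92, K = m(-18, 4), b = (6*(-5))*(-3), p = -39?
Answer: -10320 + 90*sqrt(35) ≈ -9787.5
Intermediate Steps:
b = 90 (b = -30*(-3) = 90)
m(k, W) = 4/3 + 4*k/3 (m(k, W) = ((k - 1*(-1))*4)/3 = ((k + 1)*4)/3 = ((1 + k)*4)/3 = (4 + 4*k)/3 = 4/3 + 4*k/3)
K = -68/3 (K = 4/3 + (4/3)*(-18) = 4/3 - 24 = -68/3 ≈ -22.667)
o = -92 + sqrt(35) (o = sqrt(-39 + 74) - 92 = sqrt(35) - 92 = -92 + sqrt(35) ≈ -86.084)
b*(o + K) = 90*((-92 + sqrt(35)) - 68/3) = 90*(-344/3 + sqrt(35)) = -10320 + 90*sqrt(35)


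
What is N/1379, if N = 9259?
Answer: 47/7 ≈ 6.7143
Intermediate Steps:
N/1379 = 9259/1379 = 9259*(1/1379) = 47/7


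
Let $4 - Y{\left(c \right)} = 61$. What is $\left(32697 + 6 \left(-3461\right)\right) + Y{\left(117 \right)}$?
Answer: $11874$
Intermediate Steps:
$Y{\left(c \right)} = -57$ ($Y{\left(c \right)} = 4 - 61 = -57$)
$\left(32697 + 6 \left(-3461\right)\right) + Y{\left(117 \right)} = \left(32697 + 6 \left(-3461\right)\right) - 57 = \left(32697 - 20766\right) - 57 = 11931 - 57 = 11874$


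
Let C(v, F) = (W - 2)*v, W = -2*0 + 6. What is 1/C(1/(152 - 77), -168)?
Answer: 75/4 ≈ 18.750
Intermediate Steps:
W = 6 (W = 0 + 6 = 6)
C(v, F) = 4*v (C(v, F) = (6 - 2)*v = 4*v)
1/C(1/(152 - 77), -168) = 1/(4/(152 - 77)) = 1/(4/75) = 75/4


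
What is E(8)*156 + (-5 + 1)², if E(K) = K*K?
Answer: 10000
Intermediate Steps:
E(K) = K²
E(8)*156 + (-5 + 1)² = 8²*156 + (-5 + 1)² = 64*156 + (-4)² = 9984 + 16 = 10000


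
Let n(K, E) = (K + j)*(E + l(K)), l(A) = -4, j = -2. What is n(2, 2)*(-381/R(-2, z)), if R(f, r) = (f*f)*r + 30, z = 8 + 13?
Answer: 0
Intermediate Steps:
z = 21
R(f, r) = 30 + r*f² (R(f, r) = f²*r + 30 = r*f² + 30 = 30 + r*f²)
n(K, E) = (-4 + E)*(-2 + K) (n(K, E) = (K - 2)*(E - 4) = (-2 + K)*(-4 + E) = (-4 + E)*(-2 + K))
n(2, 2)*(-381/R(-2, z)) = (8 - 4*2 - 2*2 + 2*2)*(-381/(30 + 21*(-2)²)) = (8 - 8 - 4 + 4)*(-381/(30 + 21*4)) = 0*(-381/(30 + 84)) = 0*(-381/114) = 0*(-381*1/114) = 0*(-127/38) = 0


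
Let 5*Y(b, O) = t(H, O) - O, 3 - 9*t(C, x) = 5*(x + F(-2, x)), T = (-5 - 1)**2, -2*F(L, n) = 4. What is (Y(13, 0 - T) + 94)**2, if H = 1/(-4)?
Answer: 22534009/2025 ≈ 11128.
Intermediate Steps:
F(L, n) = -2 (F(L, n) = -1/2*4 = -2)
H = -1/4 ≈ -0.25000
T = 36 (T = (-6)**2 = 36)
t(C, x) = 13/9 - 5*x/9 (t(C, x) = 1/3 - 5*(x - 2)/9 = 1/3 - 5*(-2 + x)/9 = 1/3 - (-10 + 5*x)/9 = 1/3 + (10/9 - 5*x/9) = 13/9 - 5*x/9)
Y(b, O) = 13/45 - 14*O/45 (Y(b, O) = ((13/9 - 5*O/9) - O)/5 = (13/9 - 14*O/9)/5 = 13/45 - 14*O/45)
(Y(13, 0 - T) + 94)**2 = ((13/45 - 14*(0 - 1*36)/45) + 94)**2 = ((13/45 - 14*(0 - 36)/45) + 94)**2 = ((13/45 - 14/45*(-36)) + 94)**2 = ((13/45 + 56/5) + 94)**2 = (517/45 + 94)**2 = (4747/45)**2 = 22534009/2025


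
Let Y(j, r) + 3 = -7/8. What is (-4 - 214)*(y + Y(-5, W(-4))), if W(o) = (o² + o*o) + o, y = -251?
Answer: 222251/4 ≈ 55563.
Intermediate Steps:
W(o) = o + 2*o² (W(o) = (o² + o²) + o = 2*o² + o = o + 2*o²)
Y(j, r) = -31/8 (Y(j, r) = -3 - 7/8 = -31/8)
(-4 - 214)*(y + Y(-5, W(-4))) = (-4 - 214)*(-251 - 31/8) = -218*(-2039/8) = 222251/4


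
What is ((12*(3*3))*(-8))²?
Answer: 746496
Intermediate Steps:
((12*(3*3))*(-8))² = ((12*9)*(-8))² = (108*(-8))² = (-864)² = 746496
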